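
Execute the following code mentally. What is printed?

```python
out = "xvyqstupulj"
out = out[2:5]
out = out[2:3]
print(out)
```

slice [2:5] → 'yqs'
slice [2:3] → 's'

s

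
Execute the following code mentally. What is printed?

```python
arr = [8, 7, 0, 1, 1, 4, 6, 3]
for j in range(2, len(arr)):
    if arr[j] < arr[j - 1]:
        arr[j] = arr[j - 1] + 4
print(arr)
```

[8, 7, 11, 15, 19, 23, 27, 31]

j=2: 0<7, arr[2] = 7+4 = 11 → [8, 7, 11, 1, 1, 4, 6, 3]
j=3: 1<11, arr[3] = 11+4 = 15 → [8, 7, 11, 15, 1, 4, 6, 3]
j=4: 1<15, arr[4] = 15+4 = 19 → [8, 7, 11, 15, 19, 4, 6, 3]
j=5: 4<19, arr[5] = 19+4 = 23 → [8, 7, 11, 15, 19, 23, 6, 3]
j=6: 6<23, arr[6] = 23+4 = 27 → [8, 7, 11, 15, 19, 23, 27, 3]
j=7: 3<27, arr[7] = 27+4 = 31 → [8, 7, 11, 15, 19, 23, 27, 31]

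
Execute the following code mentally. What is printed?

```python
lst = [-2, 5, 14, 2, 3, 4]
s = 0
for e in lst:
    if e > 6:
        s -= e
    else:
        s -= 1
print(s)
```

-19

e=-2: not >6, s = 0-1 = -1
e=5: not >6, s = (-1)-1 = -2
e=14: >6, s = (-2)-14 = -16
e=2: not >6, s = (-16)-1 = -17
e=3: not >6, s = (-17)-1 = -18
e=4: not >6, s = (-18)-1 = -19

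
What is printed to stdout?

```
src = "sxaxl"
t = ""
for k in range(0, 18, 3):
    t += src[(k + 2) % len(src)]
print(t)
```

k=0: add src[2]='a' → 'a'
k=3: add src[0]='s' → 'as'
k=6: add src[3]='x' → 'asx'
k=9: add src[1]='x' → 'asxx'
k=12: add src[4]='l' → 'asxxl'
k=15: add src[2]='a' → 'asxxla'

asxxla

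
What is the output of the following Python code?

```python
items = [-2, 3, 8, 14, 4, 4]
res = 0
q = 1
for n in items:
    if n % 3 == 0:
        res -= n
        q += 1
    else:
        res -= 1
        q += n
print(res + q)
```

22

n=-2: not %3==0, res = 0-1 = -1; q=-1
n=3: %3==0, res = (-1)-3 = -4; q=0
n=8: not %3==0, res = (-4)-1 = -5; q=8
n=14: not %3==0, res = (-5)-1 = -6; q=22
n=4: not %3==0, res = (-6)-1 = -7; q=26
n=4: not %3==0, res = (-7)-1 = -8; q=30
res+q = (-8)+30 = 22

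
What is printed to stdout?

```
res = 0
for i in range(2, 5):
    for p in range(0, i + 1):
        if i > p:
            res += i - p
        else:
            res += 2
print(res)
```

i=2,p=0: 2>0, res = 0+2 = 2
i=2,p=1: 2>1, res = 2+1 = 3
i=2,p=2: not 2>2, res = 3+2 = 5
i=3,p=0: 3>0, res = 5+3 = 8
i=3,p=1: 3>1, res = 8+2 = 10
i=3,p=2: 3>2, res = 10+1 = 11
i=3,p=3: not 3>3, res = 11+2 = 13
i=4,p=0: 4>0, res = 13+4 = 17
i=4,p=1: 4>1, res = 17+3 = 20
i=4,p=2: 4>2, res = 20+2 = 22
i=4,p=3: 4>3, res = 22+1 = 23
i=4,p=4: not 4>4, res = 23+2 = 25

25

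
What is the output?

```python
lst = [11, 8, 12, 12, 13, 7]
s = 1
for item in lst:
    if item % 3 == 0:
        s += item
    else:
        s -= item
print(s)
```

item=11: not %3==0, s = 1-11 = -10
item=8: not %3==0, s = (-10)-8 = -18
item=12: %3==0, s = (-18)+12 = -6
item=12: %3==0, s = (-6)+12 = 6
item=13: not %3==0, s = 6-13 = -7
item=7: not %3==0, s = (-7)-7 = -14

-14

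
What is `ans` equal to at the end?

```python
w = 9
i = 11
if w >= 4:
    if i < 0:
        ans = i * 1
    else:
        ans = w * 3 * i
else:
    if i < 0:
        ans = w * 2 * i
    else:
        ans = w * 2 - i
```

w=9, i=11
w >= 4 is True; i < 0 is False
→ ans = w * 3 * i = 297

297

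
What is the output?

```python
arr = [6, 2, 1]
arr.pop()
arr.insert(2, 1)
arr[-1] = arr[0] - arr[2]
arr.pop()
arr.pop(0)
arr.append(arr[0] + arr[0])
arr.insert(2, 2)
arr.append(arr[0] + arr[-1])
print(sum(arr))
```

12

pop() removes 1 → [6, 2]
insert 1 at 2 → [6, 2, 1]
arr[-1] = arr[0]-arr[2] = 6-1 = 5 → [6, 2, 5]
pop() removes 5 → [6, 2]
pop(0) removes 6 → [2]
append arr[0]+arr[0] = 2+2 = 4 → [2, 4]
insert 2 at 2 → [2, 4, 2]
append arr[0]+arr[-1] = 2+2 = 4 → [2, 4, 2, 4]
sum = 12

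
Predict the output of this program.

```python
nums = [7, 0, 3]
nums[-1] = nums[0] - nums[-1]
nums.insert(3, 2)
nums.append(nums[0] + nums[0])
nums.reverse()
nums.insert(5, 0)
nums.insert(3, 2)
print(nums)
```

nums[-1] = nums[0]-nums[-1] = 7-3 = 4 → [7, 0, 4]
insert 2 at 3 → [7, 0, 4, 2]
append nums[0]+nums[0] = 7+7 = 14 → [7, 0, 4, 2, 14]
reverse → [14, 2, 4, 0, 7]
insert 0 at 5 → [14, 2, 4, 0, 7, 0]
insert 2 at 3 → [14, 2, 4, 2, 0, 7, 0]

[14, 2, 4, 2, 0, 7, 0]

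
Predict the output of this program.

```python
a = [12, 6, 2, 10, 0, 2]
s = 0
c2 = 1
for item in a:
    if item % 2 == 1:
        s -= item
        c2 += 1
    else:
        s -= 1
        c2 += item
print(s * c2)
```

-198

item=12: not odd, s = 0-1 = -1; c2=13
item=6: not odd, s = (-1)-1 = -2; c2=19
item=2: not odd, s = (-2)-1 = -3; c2=21
item=10: not odd, s = (-3)-1 = -4; c2=31
item=0: not odd, s = (-4)-1 = -5; c2=31
item=2: not odd, s = (-5)-1 = -6; c2=33
s*c2 = (-6)*33 = -198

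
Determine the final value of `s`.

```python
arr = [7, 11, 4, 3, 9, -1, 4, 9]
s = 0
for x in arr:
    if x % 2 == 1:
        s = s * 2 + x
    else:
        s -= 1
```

449

x=7: odd, s = 0*2+7 = 7
x=11: odd, s = 7*2+11 = 25
x=4: not odd, s = 25-1 = 24
x=3: odd, s = 24*2+3 = 51
x=9: odd, s = 51*2+9 = 111
x=-1: odd, s = 111*2+(-1) = 221
x=4: not odd, s = 221-1 = 220
x=9: odd, s = 220*2+9 = 449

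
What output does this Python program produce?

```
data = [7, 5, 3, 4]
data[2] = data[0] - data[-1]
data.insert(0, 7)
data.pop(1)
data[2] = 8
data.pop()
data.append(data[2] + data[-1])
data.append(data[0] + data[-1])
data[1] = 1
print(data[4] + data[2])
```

data[2] = data[0]-data[-1] = 7-4 = 3 → [7, 5, 3, 4]
insert 7 at 0 → [7, 7, 5, 3, 4]
pop(1) removes 7 → [7, 5, 3, 4]
data[2] = 8 → [7, 5, 8, 4]
pop() removes 4 → [7, 5, 8]
append data[2]+data[-1] = 8+8 = 16 → [7, 5, 8, 16]
append data[0]+data[-1] = 7+16 = 23 → [7, 5, 8, 16, 23]
data[1] = 1 → [7, 1, 8, 16, 23]
data[4]+data[2] = 23+8 = 31

31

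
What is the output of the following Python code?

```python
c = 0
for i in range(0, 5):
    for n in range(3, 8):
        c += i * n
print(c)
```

i=0,n=3: c = 0+0 = 0
i=0,n=4: c = 0+0 = 0
i=0,n=5: c = 0+0 = 0
i=0,n=6: c = 0+0 = 0
i=0,n=7: c = 0+0 = 0
i=1,n=3: c = 0+3 = 3
i=1,n=4: c = 3+4 = 7
i=1,n=5: c = 7+5 = 12
i=1,n=6: c = 12+6 = 18
i=1,n=7: c = 18+7 = 25
i=2,n=3: c = 25+6 = 31
i=2,n=4: c = 31+8 = 39
i=2,n=5: c = 39+10 = 49
i=2,n=6: c = 49+12 = 61
i=2,n=7: c = 61+14 = 75
i=3,n=3: c = 75+9 = 84
i=3,n=4: c = 84+12 = 96
i=3,n=5: c = 96+15 = 111
i=3,n=6: c = 111+18 = 129
i=3,n=7: c = 129+21 = 150
i=4,n=3: c = 150+12 = 162
i=4,n=4: c = 162+16 = 178
i=4,n=5: c = 178+20 = 198
i=4,n=6: c = 198+24 = 222
i=4,n=7: c = 222+28 = 250

250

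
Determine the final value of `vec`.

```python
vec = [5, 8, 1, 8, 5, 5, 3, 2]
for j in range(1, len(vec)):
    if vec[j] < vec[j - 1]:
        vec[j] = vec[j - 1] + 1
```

[5, 8, 9, 10, 11, 12, 13, 14]

j=1: 8>=5, unchanged → [5, 8, 1, 8, 5, 5, 3, 2]
j=2: 1<8, vec[2] = 8+1 = 9 → [5, 8, 9, 8, 5, 5, 3, 2]
j=3: 8<9, vec[3] = 9+1 = 10 → [5, 8, 9, 10, 5, 5, 3, 2]
j=4: 5<10, vec[4] = 10+1 = 11 → [5, 8, 9, 10, 11, 5, 3, 2]
j=5: 5<11, vec[5] = 11+1 = 12 → [5, 8, 9, 10, 11, 12, 3, 2]
j=6: 3<12, vec[6] = 12+1 = 13 → [5, 8, 9, 10, 11, 12, 13, 2]
j=7: 2<13, vec[7] = 13+1 = 14 → [5, 8, 9, 10, 11, 12, 13, 14]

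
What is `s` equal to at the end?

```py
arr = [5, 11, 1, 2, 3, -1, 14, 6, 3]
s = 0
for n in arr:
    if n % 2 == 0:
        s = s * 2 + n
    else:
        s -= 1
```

9

n=5: not even, s = 0-1 = -1
n=11: not even, s = (-1)-1 = -2
n=1: not even, s = (-2)-1 = -3
n=2: even, s = (-3)*2+2 = -4
n=3: not even, s = (-4)-1 = -5
n=-1: not even, s = (-5)-1 = -6
n=14: even, s = (-6)*2+14 = 2
n=6: even, s = 2*2+6 = 10
n=3: not even, s = 10-1 = 9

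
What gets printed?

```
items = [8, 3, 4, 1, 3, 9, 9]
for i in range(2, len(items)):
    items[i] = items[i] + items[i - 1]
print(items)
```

i=2: items[2] = 4+3 = 7 → [8, 3, 7, 1, 3, 9, 9]
i=3: items[3] = 1+7 = 8 → [8, 3, 7, 8, 3, 9, 9]
i=4: items[4] = 3+8 = 11 → [8, 3, 7, 8, 11, 9, 9]
i=5: items[5] = 9+11 = 20 → [8, 3, 7, 8, 11, 20, 9]
i=6: items[6] = 9+20 = 29 → [8, 3, 7, 8, 11, 20, 29]

[8, 3, 7, 8, 11, 20, 29]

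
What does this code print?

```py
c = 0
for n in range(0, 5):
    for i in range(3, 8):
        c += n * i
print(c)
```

n=0,i=3: c = 0+0 = 0
n=0,i=4: c = 0+0 = 0
n=0,i=5: c = 0+0 = 0
n=0,i=6: c = 0+0 = 0
n=0,i=7: c = 0+0 = 0
n=1,i=3: c = 0+3 = 3
n=1,i=4: c = 3+4 = 7
n=1,i=5: c = 7+5 = 12
n=1,i=6: c = 12+6 = 18
n=1,i=7: c = 18+7 = 25
n=2,i=3: c = 25+6 = 31
n=2,i=4: c = 31+8 = 39
n=2,i=5: c = 39+10 = 49
n=2,i=6: c = 49+12 = 61
n=2,i=7: c = 61+14 = 75
n=3,i=3: c = 75+9 = 84
n=3,i=4: c = 84+12 = 96
n=3,i=5: c = 96+15 = 111
n=3,i=6: c = 111+18 = 129
n=3,i=7: c = 129+21 = 150
n=4,i=3: c = 150+12 = 162
n=4,i=4: c = 162+16 = 178
n=4,i=5: c = 178+20 = 198
n=4,i=6: c = 198+24 = 222
n=4,i=7: c = 222+28 = 250

250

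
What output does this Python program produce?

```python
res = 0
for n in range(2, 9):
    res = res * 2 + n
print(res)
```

n=2: res = 0*2+2 = 2
n=3: res = 2*2+3 = 7
n=4: res = 7*2+4 = 18
n=5: res = 18*2+5 = 41
n=6: res = 41*2+6 = 88
n=7: res = 88*2+7 = 183
n=8: res = 183*2+8 = 374

374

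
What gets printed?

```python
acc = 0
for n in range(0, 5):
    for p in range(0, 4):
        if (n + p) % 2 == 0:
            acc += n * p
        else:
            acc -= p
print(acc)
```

n=0,p=0: even sum, acc = 0+0 = 0
n=0,p=1: odd sum, acc = 0-1 = -1
n=0,p=2: even sum, acc = (-1)+0 = -1
n=0,p=3: odd sum, acc = (-1)-3 = -4
n=1,p=0: odd sum, acc = (-4)-0 = -4
n=1,p=1: even sum, acc = (-4)+1 = -3
n=1,p=2: odd sum, acc = (-3)-2 = -5
n=1,p=3: even sum, acc = (-5)+3 = -2
n=2,p=0: even sum, acc = (-2)+0 = -2
n=2,p=1: odd sum, acc = (-2)-1 = -3
n=2,p=2: even sum, acc = (-3)+4 = 1
n=2,p=3: odd sum, acc = 1-3 = -2
n=3,p=0: odd sum, acc = (-2)-0 = -2
n=3,p=1: even sum, acc = (-2)+3 = 1
n=3,p=2: odd sum, acc = 1-2 = -1
n=3,p=3: even sum, acc = (-1)+9 = 8
n=4,p=0: even sum, acc = 8+0 = 8
n=4,p=1: odd sum, acc = 8-1 = 7
n=4,p=2: even sum, acc = 7+8 = 15
n=4,p=3: odd sum, acc = 15-3 = 12

12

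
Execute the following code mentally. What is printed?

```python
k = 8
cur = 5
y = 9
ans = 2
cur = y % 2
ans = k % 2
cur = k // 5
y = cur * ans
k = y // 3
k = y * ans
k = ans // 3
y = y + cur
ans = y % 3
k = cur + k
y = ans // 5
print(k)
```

1

cur = 9%2 = 1
ans = 8%2 = 0
cur = 8//5 = 1
y = 1*0 = 0
k = 0//3 = 0
k = 0*0 = 0
k = 0//3 = 0
y = 0+1 = 1
ans = 1%3 = 1
k = 1+0 = 1
y = 1//5 = 0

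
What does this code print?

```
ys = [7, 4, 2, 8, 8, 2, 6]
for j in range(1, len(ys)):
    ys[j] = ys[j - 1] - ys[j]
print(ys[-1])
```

j=1: ys[1] = 7-4 = 3 → [7, 3, 2, 8, 8, 2, 6]
j=2: ys[2] = 3-2 = 1 → [7, 3, 1, 8, 8, 2, 6]
j=3: ys[3] = 1-8 = -7 → [7, 3, 1, -7, 8, 2, 6]
j=4: ys[4] = (-7)-8 = -15 → [7, 3, 1, -7, -15, 2, 6]
j=5: ys[5] = (-15)-2 = -17 → [7, 3, 1, -7, -15, -17, 6]
j=6: ys[6] = (-17)-6 = -23 → [7, 3, 1, -7, -15, -17, -23]

-23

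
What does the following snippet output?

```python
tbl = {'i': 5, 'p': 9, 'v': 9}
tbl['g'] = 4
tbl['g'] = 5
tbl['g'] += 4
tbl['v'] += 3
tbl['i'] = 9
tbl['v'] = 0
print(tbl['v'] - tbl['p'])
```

-9

tbl['g'] = 4 → {'i': 5, 'p': 9, 'v': 9, 'g': 4}
tbl['g'] = 5 → {'i': 5, 'p': 9, 'v': 9, 'g': 5}
tbl['g'] = 5+4 = 9 → {'i': 5, 'p': 9, 'v': 9, 'g': 9}
tbl['v'] = 9+3 = 12 → {'i': 5, 'p': 9, 'v': 12, 'g': 9}
tbl['i'] = 9 → {'i': 9, 'p': 9, 'v': 12, 'g': 9}
tbl['v'] = 0 → {'i': 9, 'p': 9, 'v': 0, 'g': 9}
tbl['v']-tbl['p'] = 0-9 = -9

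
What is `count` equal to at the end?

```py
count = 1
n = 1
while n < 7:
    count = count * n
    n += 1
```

720

n=1: count = 1*1 = 1
n=2: count = 1*2 = 2
n=3: count = 2*3 = 6
n=4: count = 6*4 = 24
n=5: count = 24*5 = 120
n=6: count = 120*6 = 720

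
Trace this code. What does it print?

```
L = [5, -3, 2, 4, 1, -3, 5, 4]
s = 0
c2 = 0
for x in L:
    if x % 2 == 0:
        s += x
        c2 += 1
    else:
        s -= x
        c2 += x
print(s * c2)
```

40

x=5: not even, s = 0-5 = -5; c2=5
x=-3: not even, s = (-5)-(-3) = -2; c2=2
x=2: even, s = (-2)+2 = 0; c2=3
x=4: even, s = 0+4 = 4; c2=4
x=1: not even, s = 4-1 = 3; c2=5
x=-3: not even, s = 3-(-3) = 6; c2=2
x=5: not even, s = 6-5 = 1; c2=7
x=4: even, s = 1+4 = 5; c2=8
s*c2 = 5*8 = 40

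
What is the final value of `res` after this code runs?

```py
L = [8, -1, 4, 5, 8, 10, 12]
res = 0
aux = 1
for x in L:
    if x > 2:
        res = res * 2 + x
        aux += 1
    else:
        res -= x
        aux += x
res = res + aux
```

x=8: >2, res = 0*2+8 = 8; aux=2
x=-1: not >2, res = 8-(-1) = 9; aux=1
x=4: >2, res = 9*2+4 = 22; aux=2
x=5: >2, res = 22*2+5 = 49; aux=3
x=8: >2, res = 49*2+8 = 106; aux=4
x=10: >2, res = 106*2+10 = 222; aux=5
x=12: >2, res = 222*2+12 = 456; aux=6
res+aux = 456+6 = 462

462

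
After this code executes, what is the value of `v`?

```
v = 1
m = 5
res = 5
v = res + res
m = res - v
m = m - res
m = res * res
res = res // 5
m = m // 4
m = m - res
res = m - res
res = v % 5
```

10

v = 5+5 = 10
m = 5-10 = -5
m = (-5)-5 = -10
m = 5*5 = 25
res = 5//5 = 1
m = 25//4 = 6
m = 6-1 = 5
res = 5-1 = 4
res = 10%5 = 0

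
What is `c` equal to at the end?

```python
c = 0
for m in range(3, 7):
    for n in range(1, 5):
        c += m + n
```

m=3,n=1: c = 0+4 = 4
m=3,n=2: c = 4+5 = 9
m=3,n=3: c = 9+6 = 15
m=3,n=4: c = 15+7 = 22
m=4,n=1: c = 22+5 = 27
m=4,n=2: c = 27+6 = 33
m=4,n=3: c = 33+7 = 40
m=4,n=4: c = 40+8 = 48
m=5,n=1: c = 48+6 = 54
m=5,n=2: c = 54+7 = 61
m=5,n=3: c = 61+8 = 69
m=5,n=4: c = 69+9 = 78
m=6,n=1: c = 78+7 = 85
m=6,n=2: c = 85+8 = 93
m=6,n=3: c = 93+9 = 102
m=6,n=4: c = 102+10 = 112

112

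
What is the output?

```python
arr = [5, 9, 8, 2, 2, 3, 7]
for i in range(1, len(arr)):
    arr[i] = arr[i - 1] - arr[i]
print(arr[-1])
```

-26

i=1: arr[1] = 5-9 = -4 → [5, -4, 8, 2, 2, 3, 7]
i=2: arr[2] = (-4)-8 = -12 → [5, -4, -12, 2, 2, 3, 7]
i=3: arr[3] = (-12)-2 = -14 → [5, -4, -12, -14, 2, 3, 7]
i=4: arr[4] = (-14)-2 = -16 → [5, -4, -12, -14, -16, 3, 7]
i=5: arr[5] = (-16)-3 = -19 → [5, -4, -12, -14, -16, -19, 7]
i=6: arr[6] = (-19)-7 = -26 → [5, -4, -12, -14, -16, -19, -26]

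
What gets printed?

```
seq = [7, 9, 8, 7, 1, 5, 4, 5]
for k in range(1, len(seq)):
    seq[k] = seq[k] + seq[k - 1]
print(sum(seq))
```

k=1: seq[1] = 9+7 = 16 → [7, 16, 8, 7, 1, 5, 4, 5]
k=2: seq[2] = 8+16 = 24 → [7, 16, 24, 7, 1, 5, 4, 5]
k=3: seq[3] = 7+24 = 31 → [7, 16, 24, 31, 1, 5, 4, 5]
k=4: seq[4] = 1+31 = 32 → [7, 16, 24, 31, 32, 5, 4, 5]
k=5: seq[5] = 5+32 = 37 → [7, 16, 24, 31, 32, 37, 4, 5]
k=6: seq[6] = 4+37 = 41 → [7, 16, 24, 31, 32, 37, 41, 5]
k=7: seq[7] = 5+41 = 46 → [7, 16, 24, 31, 32, 37, 41, 46]
sum = 234

234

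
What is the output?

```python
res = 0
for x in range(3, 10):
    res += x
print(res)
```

x=3: res = 0+3 = 3
x=4: res = 3+4 = 7
x=5: res = 7+5 = 12
x=6: res = 12+6 = 18
x=7: res = 18+7 = 25
x=8: res = 25+8 = 33
x=9: res = 33+9 = 42

42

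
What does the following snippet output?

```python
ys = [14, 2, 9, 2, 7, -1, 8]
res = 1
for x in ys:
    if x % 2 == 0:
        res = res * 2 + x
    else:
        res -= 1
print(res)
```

x=14: even, res = 1*2+14 = 16
x=2: even, res = 16*2+2 = 34
x=9: not even, res = 34-1 = 33
x=2: even, res = 33*2+2 = 68
x=7: not even, res = 68-1 = 67
x=-1: not even, res = 67-1 = 66
x=8: even, res = 66*2+8 = 140

140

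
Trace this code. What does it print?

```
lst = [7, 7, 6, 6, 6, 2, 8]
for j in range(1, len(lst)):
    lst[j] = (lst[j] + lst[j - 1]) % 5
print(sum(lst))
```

j=1: lst[1] = (7+7)%5 = 4 → [7, 4, 6, 6, 6, 2, 8]
j=2: lst[2] = (6+4)%5 = 0 → [7, 4, 0, 6, 6, 2, 8]
j=3: lst[3] = (6+0)%5 = 1 → [7, 4, 0, 1, 6, 2, 8]
j=4: lst[4] = (6+1)%5 = 2 → [7, 4, 0, 1, 2, 2, 8]
j=5: lst[5] = (2+2)%5 = 4 → [7, 4, 0, 1, 2, 4, 8]
j=6: lst[6] = (8+4)%5 = 2 → [7, 4, 0, 1, 2, 4, 2]
sum = 20

20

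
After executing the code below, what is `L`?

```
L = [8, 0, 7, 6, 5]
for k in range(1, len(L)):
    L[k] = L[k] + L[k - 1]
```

k=1: L[1] = 0+8 = 8 → [8, 8, 7, 6, 5]
k=2: L[2] = 7+8 = 15 → [8, 8, 15, 6, 5]
k=3: L[3] = 6+15 = 21 → [8, 8, 15, 21, 5]
k=4: L[4] = 5+21 = 26 → [8, 8, 15, 21, 26]

[8, 8, 15, 21, 26]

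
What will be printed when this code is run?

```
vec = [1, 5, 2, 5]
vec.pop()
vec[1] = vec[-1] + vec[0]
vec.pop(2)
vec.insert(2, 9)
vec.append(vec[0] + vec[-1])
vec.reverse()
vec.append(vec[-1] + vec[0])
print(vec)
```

[10, 9, 3, 1, 11]

pop() removes 5 → [1, 5, 2]
vec[1] = vec[-1]+vec[0] = 2+1 = 3 → [1, 3, 2]
pop(2) removes 2 → [1, 3]
insert 9 at 2 → [1, 3, 9]
append vec[0]+vec[-1] = 1+9 = 10 → [1, 3, 9, 10]
reverse → [10, 9, 3, 1]
append vec[-1]+vec[0] = 1+10 = 11 → [10, 9, 3, 1, 11]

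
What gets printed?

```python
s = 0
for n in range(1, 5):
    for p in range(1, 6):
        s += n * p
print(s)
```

n=1,p=1: s = 0+1 = 1
n=1,p=2: s = 1+2 = 3
n=1,p=3: s = 3+3 = 6
n=1,p=4: s = 6+4 = 10
n=1,p=5: s = 10+5 = 15
n=2,p=1: s = 15+2 = 17
n=2,p=2: s = 17+4 = 21
n=2,p=3: s = 21+6 = 27
n=2,p=4: s = 27+8 = 35
n=2,p=5: s = 35+10 = 45
n=3,p=1: s = 45+3 = 48
n=3,p=2: s = 48+6 = 54
n=3,p=3: s = 54+9 = 63
n=3,p=4: s = 63+12 = 75
n=3,p=5: s = 75+15 = 90
n=4,p=1: s = 90+4 = 94
n=4,p=2: s = 94+8 = 102
n=4,p=3: s = 102+12 = 114
n=4,p=4: s = 114+16 = 130
n=4,p=5: s = 130+20 = 150

150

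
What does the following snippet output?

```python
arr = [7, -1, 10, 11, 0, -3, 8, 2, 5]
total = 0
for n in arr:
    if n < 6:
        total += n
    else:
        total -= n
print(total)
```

-33

n=7: not <6, total = 0-7 = -7
n=-1: <6, total = (-7)+(-1) = -8
n=10: not <6, total = (-8)-10 = -18
n=11: not <6, total = (-18)-11 = -29
n=0: <6, total = (-29)+0 = -29
n=-3: <6, total = (-29)+(-3) = -32
n=8: not <6, total = (-32)-8 = -40
n=2: <6, total = (-40)+2 = -38
n=5: <6, total = (-38)+5 = -33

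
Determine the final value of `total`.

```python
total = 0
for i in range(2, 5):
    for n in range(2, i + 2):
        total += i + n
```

57

i=2,n=2: total = 0+4 = 4
i=2,n=3: total = 4+5 = 9
i=3,n=2: total = 9+5 = 14
i=3,n=3: total = 14+6 = 20
i=3,n=4: total = 20+7 = 27
i=4,n=2: total = 27+6 = 33
i=4,n=3: total = 33+7 = 40
i=4,n=4: total = 40+8 = 48
i=4,n=5: total = 48+9 = 57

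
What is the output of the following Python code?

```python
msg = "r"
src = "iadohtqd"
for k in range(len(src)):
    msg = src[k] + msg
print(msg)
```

dqthodair

k=0: prepend 'i' → 'ir'
k=1: prepend 'a' → 'air'
k=2: prepend 'd' → 'dair'
k=3: prepend 'o' → 'odair'
k=4: prepend 'h' → 'hodair'
k=5: prepend 't' → 'thodair'
k=6: prepend 'q' → 'qthodair'
k=7: prepend 'd' → 'dqthodair'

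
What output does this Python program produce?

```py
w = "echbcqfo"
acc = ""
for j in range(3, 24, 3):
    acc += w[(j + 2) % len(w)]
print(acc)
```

qebfcco

j=3: add w[5]='q' → 'q'
j=6: add w[0]='e' → 'qe'
j=9: add w[3]='b' → 'qeb'
j=12: add w[6]='f' → 'qebf'
j=15: add w[1]='c' → 'qebfc'
j=18: add w[4]='c' → 'qebfcc'
j=21: add w[7]='o' → 'qebfcco'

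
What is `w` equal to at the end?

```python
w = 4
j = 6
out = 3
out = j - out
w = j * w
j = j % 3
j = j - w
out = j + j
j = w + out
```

24

out = 6-3 = 3
w = 6*4 = 24
j = 6%3 = 0
j = 0-24 = -24
out = (-24)+(-24) = -48
j = 24+(-48) = -24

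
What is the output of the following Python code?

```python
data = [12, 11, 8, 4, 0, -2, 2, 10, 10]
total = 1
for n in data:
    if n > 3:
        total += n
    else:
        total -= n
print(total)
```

56

n=12: >3, total = 1+12 = 13
n=11: >3, total = 13+11 = 24
n=8: >3, total = 24+8 = 32
n=4: >3, total = 32+4 = 36
n=0: not >3, total = 36-0 = 36
n=-2: not >3, total = 36-(-2) = 38
n=2: not >3, total = 38-2 = 36
n=10: >3, total = 36+10 = 46
n=10: >3, total = 46+10 = 56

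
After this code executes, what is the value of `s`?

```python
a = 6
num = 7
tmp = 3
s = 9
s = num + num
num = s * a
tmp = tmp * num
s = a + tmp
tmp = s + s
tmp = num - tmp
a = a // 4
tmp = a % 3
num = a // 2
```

s = 7+7 = 14
num = 14*6 = 84
tmp = 3*84 = 252
s = 6+252 = 258
tmp = 258+258 = 516
tmp = 84-516 = -432
a = 6//4 = 1
tmp = 1%3 = 1
num = 1//2 = 0

258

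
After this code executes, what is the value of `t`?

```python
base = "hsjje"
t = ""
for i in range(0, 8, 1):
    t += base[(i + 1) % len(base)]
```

'sjjehsjj'

i=0: add base[1]='s' → 's'
i=1: add base[2]='j' → 'sj'
i=2: add base[3]='j' → 'sjj'
i=3: add base[4]='e' → 'sjje'
i=4: add base[0]='h' → 'sjjeh'
i=5: add base[1]='s' → 'sjjehs'
i=6: add base[2]='j' → 'sjjehsj'
i=7: add base[3]='j' → 'sjjehsjj'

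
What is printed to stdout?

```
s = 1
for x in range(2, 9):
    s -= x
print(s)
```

x=2: s = 1-2 = -1
x=3: s = (-1)-3 = -4
x=4: s = (-4)-4 = -8
x=5: s = (-8)-5 = -13
x=6: s = (-13)-6 = -19
x=7: s = (-19)-7 = -26
x=8: s = (-26)-8 = -34

-34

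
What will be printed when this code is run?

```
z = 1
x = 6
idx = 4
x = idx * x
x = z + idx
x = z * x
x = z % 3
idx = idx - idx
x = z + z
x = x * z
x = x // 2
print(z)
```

1

x = 4*6 = 24
x = 1+4 = 5
x = 1*5 = 5
x = 1%3 = 1
idx = 4-4 = 0
x = 1+1 = 2
x = 2*1 = 2
x = 2//2 = 1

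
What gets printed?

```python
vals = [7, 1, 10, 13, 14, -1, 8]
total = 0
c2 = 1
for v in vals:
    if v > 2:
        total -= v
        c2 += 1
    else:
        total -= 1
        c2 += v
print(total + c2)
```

v=7: >2, total = 0-7 = -7; c2=2
v=1: not >2, total = (-7)-1 = -8; c2=3
v=10: >2, total = (-8)-10 = -18; c2=4
v=13: >2, total = (-18)-13 = -31; c2=5
v=14: >2, total = (-31)-14 = -45; c2=6
v=-1: not >2, total = (-45)-1 = -46; c2=5
v=8: >2, total = (-46)-8 = -54; c2=6
total+c2 = (-54)+6 = -48

-48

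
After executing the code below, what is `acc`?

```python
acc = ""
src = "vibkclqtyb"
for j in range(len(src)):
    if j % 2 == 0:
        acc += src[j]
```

'vbcqy'

j=0: add 'v' → 'v'
j=1: skip
j=2: add 'b' → 'vb'
j=3: skip
j=4: add 'c' → 'vbc'
j=5: skip
j=6: add 'q' → 'vbcq'
j=7: skip
j=8: add 'y' → 'vbcqy'
j=9: skip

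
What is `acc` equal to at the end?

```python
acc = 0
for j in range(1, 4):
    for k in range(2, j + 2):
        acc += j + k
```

30

j=1,k=2: acc = 0+3 = 3
j=2,k=2: acc = 3+4 = 7
j=2,k=3: acc = 7+5 = 12
j=3,k=2: acc = 12+5 = 17
j=3,k=3: acc = 17+6 = 23
j=3,k=4: acc = 23+7 = 30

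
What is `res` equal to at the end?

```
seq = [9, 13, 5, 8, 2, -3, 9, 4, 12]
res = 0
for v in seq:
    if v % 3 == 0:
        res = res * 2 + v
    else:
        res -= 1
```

v=9: %3==0, res = 0*2+9 = 9
v=13: not %3==0, res = 9-1 = 8
v=5: not %3==0, res = 8-1 = 7
v=8: not %3==0, res = 7-1 = 6
v=2: not %3==0, res = 6-1 = 5
v=-3: %3==0, res = 5*2+(-3) = 7
v=9: %3==0, res = 7*2+9 = 23
v=4: not %3==0, res = 23-1 = 22
v=12: %3==0, res = 22*2+12 = 56

56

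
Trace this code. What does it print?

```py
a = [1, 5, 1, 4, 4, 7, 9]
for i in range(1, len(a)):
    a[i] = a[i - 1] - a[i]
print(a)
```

i=1: a[1] = 1-5 = -4 → [1, -4, 1, 4, 4, 7, 9]
i=2: a[2] = (-4)-1 = -5 → [1, -4, -5, 4, 4, 7, 9]
i=3: a[3] = (-5)-4 = -9 → [1, -4, -5, -9, 4, 7, 9]
i=4: a[4] = (-9)-4 = -13 → [1, -4, -5, -9, -13, 7, 9]
i=5: a[5] = (-13)-7 = -20 → [1, -4, -5, -9, -13, -20, 9]
i=6: a[6] = (-20)-9 = -29 → [1, -4, -5, -9, -13, -20, -29]

[1, -4, -5, -9, -13, -20, -29]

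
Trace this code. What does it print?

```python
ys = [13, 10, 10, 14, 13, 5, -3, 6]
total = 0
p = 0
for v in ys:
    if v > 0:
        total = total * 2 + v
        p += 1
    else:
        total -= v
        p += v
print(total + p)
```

v=13: >0, total = 0*2+13 = 13; p=1
v=10: >0, total = 13*2+10 = 36; p=2
v=10: >0, total = 36*2+10 = 82; p=3
v=14: >0, total = 82*2+14 = 178; p=4
v=13: >0, total = 178*2+13 = 369; p=5
v=5: >0, total = 369*2+5 = 743; p=6
v=-3: not >0, total = 743-(-3) = 746; p=3
v=6: >0, total = 746*2+6 = 1498; p=4
total+p = 1498+4 = 1502

1502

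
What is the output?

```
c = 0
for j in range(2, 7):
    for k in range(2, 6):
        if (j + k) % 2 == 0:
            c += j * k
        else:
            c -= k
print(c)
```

100

j=2,k=2: even sum, c = 0+4 = 4
j=2,k=3: odd sum, c = 4-3 = 1
j=2,k=4: even sum, c = 1+8 = 9
j=2,k=5: odd sum, c = 9-5 = 4
j=3,k=2: odd sum, c = 4-2 = 2
j=3,k=3: even sum, c = 2+9 = 11
j=3,k=4: odd sum, c = 11-4 = 7
j=3,k=5: even sum, c = 7+15 = 22
j=4,k=2: even sum, c = 22+8 = 30
j=4,k=3: odd sum, c = 30-3 = 27
j=4,k=4: even sum, c = 27+16 = 43
j=4,k=5: odd sum, c = 43-5 = 38
j=5,k=2: odd sum, c = 38-2 = 36
j=5,k=3: even sum, c = 36+15 = 51
j=5,k=4: odd sum, c = 51-4 = 47
j=5,k=5: even sum, c = 47+25 = 72
j=6,k=2: even sum, c = 72+12 = 84
j=6,k=3: odd sum, c = 84-3 = 81
j=6,k=4: even sum, c = 81+24 = 105
j=6,k=5: odd sum, c = 105-5 = 100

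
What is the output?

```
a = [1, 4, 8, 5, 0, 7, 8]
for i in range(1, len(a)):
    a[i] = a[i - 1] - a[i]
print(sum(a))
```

-99

i=1: a[1] = 1-4 = -3 → [1, -3, 8, 5, 0, 7, 8]
i=2: a[2] = (-3)-8 = -11 → [1, -3, -11, 5, 0, 7, 8]
i=3: a[3] = (-11)-5 = -16 → [1, -3, -11, -16, 0, 7, 8]
i=4: a[4] = (-16)-0 = -16 → [1, -3, -11, -16, -16, 7, 8]
i=5: a[5] = (-16)-7 = -23 → [1, -3, -11, -16, -16, -23, 8]
i=6: a[6] = (-23)-8 = -31 → [1, -3, -11, -16, -16, -23, -31]
sum = -99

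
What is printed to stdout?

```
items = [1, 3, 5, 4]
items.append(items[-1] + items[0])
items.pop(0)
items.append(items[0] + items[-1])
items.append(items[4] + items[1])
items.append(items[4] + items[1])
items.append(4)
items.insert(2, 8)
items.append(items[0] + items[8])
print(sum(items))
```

append items[-1]+items[0] = 4+1 = 5 → [1, 3, 5, 4, 5]
pop(0) removes 1 → [3, 5, 4, 5]
append items[0]+items[-1] = 3+5 = 8 → [3, 5, 4, 5, 8]
append items[4]+items[1] = 8+5 = 13 → [3, 5, 4, 5, 8, 13]
append items[4]+items[1] = 8+5 = 13 → [3, 5, 4, 5, 8, 13, 13]
append 4 → [3, 5, 4, 5, 8, 13, 13, 4]
insert 8 at 2 → [3, 5, 8, 4, 5, 8, 13, 13, 4]
append items[0]+items[8] = 3+4 = 7 → [3, 5, 8, 4, 5, 8, 13, 13, 4, 7]
sum = 70

70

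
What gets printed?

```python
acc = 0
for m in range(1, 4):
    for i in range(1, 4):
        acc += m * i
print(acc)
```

36

m=1,i=1: acc = 0+1 = 1
m=1,i=2: acc = 1+2 = 3
m=1,i=3: acc = 3+3 = 6
m=2,i=1: acc = 6+2 = 8
m=2,i=2: acc = 8+4 = 12
m=2,i=3: acc = 12+6 = 18
m=3,i=1: acc = 18+3 = 21
m=3,i=2: acc = 21+6 = 27
m=3,i=3: acc = 27+9 = 36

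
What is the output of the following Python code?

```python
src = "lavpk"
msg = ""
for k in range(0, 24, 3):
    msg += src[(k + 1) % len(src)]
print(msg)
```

k=0: add src[1]='a' → 'a'
k=3: add src[4]='k' → 'ak'
k=6: add src[2]='v' → 'akv'
k=9: add src[0]='l' → 'akvl'
k=12: add src[3]='p' → 'akvlp'
k=15: add src[1]='a' → 'akvlpa'
k=18: add src[4]='k' → 'akvlpak'
k=21: add src[2]='v' → 'akvlpakv'

akvlpakv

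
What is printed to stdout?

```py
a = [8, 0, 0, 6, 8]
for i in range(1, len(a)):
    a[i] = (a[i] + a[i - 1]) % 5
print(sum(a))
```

20

i=1: a[1] = (0+8)%5 = 3 → [8, 3, 0, 6, 8]
i=2: a[2] = (0+3)%5 = 3 → [8, 3, 3, 6, 8]
i=3: a[3] = (6+3)%5 = 4 → [8, 3, 3, 4, 8]
i=4: a[4] = (8+4)%5 = 2 → [8, 3, 3, 4, 2]
sum = 20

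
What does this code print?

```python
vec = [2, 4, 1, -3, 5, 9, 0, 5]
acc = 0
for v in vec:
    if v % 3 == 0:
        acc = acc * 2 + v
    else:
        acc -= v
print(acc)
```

v=2: not %3==0, acc = 0-2 = -2
v=4: not %3==0, acc = (-2)-4 = -6
v=1: not %3==0, acc = (-6)-1 = -7
v=-3: %3==0, acc = (-7)*2+(-3) = -17
v=5: not %3==0, acc = (-17)-5 = -22
v=9: %3==0, acc = (-22)*2+9 = -35
v=0: %3==0, acc = (-35)*2+0 = -70
v=5: not %3==0, acc = (-70)-5 = -75

-75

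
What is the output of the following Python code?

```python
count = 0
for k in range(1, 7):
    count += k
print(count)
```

21

k=1: count = 0+1 = 1
k=2: count = 1+2 = 3
k=3: count = 3+3 = 6
k=4: count = 6+4 = 10
k=5: count = 10+5 = 15
k=6: count = 15+6 = 21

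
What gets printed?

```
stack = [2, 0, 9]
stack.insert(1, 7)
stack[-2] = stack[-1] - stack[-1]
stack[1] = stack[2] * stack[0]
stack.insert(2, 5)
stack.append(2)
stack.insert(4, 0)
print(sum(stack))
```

insert 7 at 1 → [2, 7, 0, 9]
stack[-2] = stack[-1]-stack[-1] = 9-9 = 0 → [2, 7, 0, 9]
stack[1] = stack[2]*stack[0] = 0*2 = 0 → [2, 0, 0, 9]
insert 5 at 2 → [2, 0, 5, 0, 9]
append 2 → [2, 0, 5, 0, 9, 2]
insert 0 at 4 → [2, 0, 5, 0, 0, 9, 2]
sum = 18

18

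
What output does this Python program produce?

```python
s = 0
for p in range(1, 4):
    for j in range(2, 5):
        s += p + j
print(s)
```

45

p=1,j=2: s = 0+3 = 3
p=1,j=3: s = 3+4 = 7
p=1,j=4: s = 7+5 = 12
p=2,j=2: s = 12+4 = 16
p=2,j=3: s = 16+5 = 21
p=2,j=4: s = 21+6 = 27
p=3,j=2: s = 27+5 = 32
p=3,j=3: s = 32+6 = 38
p=3,j=4: s = 38+7 = 45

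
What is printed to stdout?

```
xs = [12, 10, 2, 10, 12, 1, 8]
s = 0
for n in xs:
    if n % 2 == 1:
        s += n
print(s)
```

1

n=12: not odd
n=10: not odd
n=2: not odd
n=10: not odd
n=12: not odd
n=1: odd, s = 0+1 = 1
n=8: not odd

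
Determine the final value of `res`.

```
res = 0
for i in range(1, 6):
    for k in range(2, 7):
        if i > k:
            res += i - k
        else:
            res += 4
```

i=1,k=2: not 1>2, res = 0+4 = 4
i=1,k=3: not 1>3, res = 4+4 = 8
i=1,k=4: not 1>4, res = 8+4 = 12
i=1,k=5: not 1>5, res = 12+4 = 16
i=1,k=6: not 1>6, res = 16+4 = 20
i=2,k=2: not 2>2, res = 20+4 = 24
i=2,k=3: not 2>3, res = 24+4 = 28
i=2,k=4: not 2>4, res = 28+4 = 32
i=2,k=5: not 2>5, res = 32+4 = 36
i=2,k=6: not 2>6, res = 36+4 = 40
i=3,k=2: 3>2, res = 40+1 = 41
i=3,k=3: not 3>3, res = 41+4 = 45
i=3,k=4: not 3>4, res = 45+4 = 49
i=3,k=5: not 3>5, res = 49+4 = 53
i=3,k=6: not 3>6, res = 53+4 = 57
i=4,k=2: 4>2, res = 57+2 = 59
i=4,k=3: 4>3, res = 59+1 = 60
i=4,k=4: not 4>4, res = 60+4 = 64
i=4,k=5: not 4>5, res = 64+4 = 68
i=4,k=6: not 4>6, res = 68+4 = 72
i=5,k=2: 5>2, res = 72+3 = 75
i=5,k=3: 5>3, res = 75+2 = 77
i=5,k=4: 5>4, res = 77+1 = 78
i=5,k=5: not 5>5, res = 78+4 = 82
i=5,k=6: not 5>6, res = 82+4 = 86

86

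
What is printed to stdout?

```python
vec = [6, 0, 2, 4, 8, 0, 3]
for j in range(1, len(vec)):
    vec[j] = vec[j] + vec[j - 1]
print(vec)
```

j=1: vec[1] = 0+6 = 6 → [6, 6, 2, 4, 8, 0, 3]
j=2: vec[2] = 2+6 = 8 → [6, 6, 8, 4, 8, 0, 3]
j=3: vec[3] = 4+8 = 12 → [6, 6, 8, 12, 8, 0, 3]
j=4: vec[4] = 8+12 = 20 → [6, 6, 8, 12, 20, 0, 3]
j=5: vec[5] = 0+20 = 20 → [6, 6, 8, 12, 20, 20, 3]
j=6: vec[6] = 3+20 = 23 → [6, 6, 8, 12, 20, 20, 23]

[6, 6, 8, 12, 20, 20, 23]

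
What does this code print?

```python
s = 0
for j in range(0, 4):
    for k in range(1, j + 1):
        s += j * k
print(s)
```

j=1,k=1: s = 0+1 = 1
j=2,k=1: s = 1+2 = 3
j=2,k=2: s = 3+4 = 7
j=3,k=1: s = 7+3 = 10
j=3,k=2: s = 10+6 = 16
j=3,k=3: s = 16+9 = 25

25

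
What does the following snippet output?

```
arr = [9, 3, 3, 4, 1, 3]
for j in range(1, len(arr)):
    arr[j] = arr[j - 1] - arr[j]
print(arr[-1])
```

-5

j=1: arr[1] = 9-3 = 6 → [9, 6, 3, 4, 1, 3]
j=2: arr[2] = 6-3 = 3 → [9, 6, 3, 4, 1, 3]
j=3: arr[3] = 3-4 = -1 → [9, 6, 3, -1, 1, 3]
j=4: arr[4] = (-1)-1 = -2 → [9, 6, 3, -1, -2, 3]
j=5: arr[5] = (-2)-3 = -5 → [9, 6, 3, -1, -2, -5]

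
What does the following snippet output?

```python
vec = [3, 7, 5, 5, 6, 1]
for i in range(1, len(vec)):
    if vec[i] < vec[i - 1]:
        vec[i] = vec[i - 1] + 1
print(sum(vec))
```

i=1: 7>=3, unchanged → [3, 7, 5, 5, 6, 1]
i=2: 5<7, vec[2] = 7+1 = 8 → [3, 7, 8, 5, 6, 1]
i=3: 5<8, vec[3] = 8+1 = 9 → [3, 7, 8, 9, 6, 1]
i=4: 6<9, vec[4] = 9+1 = 10 → [3, 7, 8, 9, 10, 1]
i=5: 1<10, vec[5] = 10+1 = 11 → [3, 7, 8, 9, 10, 11]
sum = 48

48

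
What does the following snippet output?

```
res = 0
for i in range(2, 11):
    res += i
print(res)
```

54

i=2: res = 0+2 = 2
i=3: res = 2+3 = 5
i=4: res = 5+4 = 9
i=5: res = 9+5 = 14
i=6: res = 14+6 = 20
i=7: res = 20+7 = 27
i=8: res = 27+8 = 35
i=9: res = 35+9 = 44
i=10: res = 44+10 = 54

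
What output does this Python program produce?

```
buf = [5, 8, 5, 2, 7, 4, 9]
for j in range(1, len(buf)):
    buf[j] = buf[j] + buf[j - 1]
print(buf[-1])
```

j=1: buf[1] = 8+5 = 13 → [5, 13, 5, 2, 7, 4, 9]
j=2: buf[2] = 5+13 = 18 → [5, 13, 18, 2, 7, 4, 9]
j=3: buf[3] = 2+18 = 20 → [5, 13, 18, 20, 7, 4, 9]
j=4: buf[4] = 7+20 = 27 → [5, 13, 18, 20, 27, 4, 9]
j=5: buf[5] = 4+27 = 31 → [5, 13, 18, 20, 27, 31, 9]
j=6: buf[6] = 9+31 = 40 → [5, 13, 18, 20, 27, 31, 40]

40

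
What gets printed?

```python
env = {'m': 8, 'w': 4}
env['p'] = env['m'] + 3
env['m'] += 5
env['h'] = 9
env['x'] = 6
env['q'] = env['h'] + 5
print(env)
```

env['p'] = env['m']+3 = 11 → {'m': 8, 'w': 4, 'p': 11}
env['m'] = 8+5 = 13 → {'m': 13, 'w': 4, 'p': 11}
env['h'] = 9 → {'m': 13, 'w': 4, 'p': 11, 'h': 9}
env['x'] = 6 → {'m': 13, 'w': 4, 'p': 11, 'h': 9, 'x': 6}
env['q'] = env['h']+5 = 14 → {'m': 13, 'w': 4, 'p': 11, 'h': 9, 'x': 6, 'q': 14}

{'m': 13, 'w': 4, 'p': 11, 'h': 9, 'x': 6, 'q': 14}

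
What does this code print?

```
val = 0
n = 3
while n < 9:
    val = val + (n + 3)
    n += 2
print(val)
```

24

n=3: val = 0+6 = 6
n=5: val = 6+8 = 14
n=7: val = 14+10 = 24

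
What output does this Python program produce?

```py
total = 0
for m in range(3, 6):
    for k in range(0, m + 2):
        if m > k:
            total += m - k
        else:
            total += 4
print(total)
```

m=3,k=0: 3>0, total = 0+3 = 3
m=3,k=1: 3>1, total = 3+2 = 5
m=3,k=2: 3>2, total = 5+1 = 6
m=3,k=3: not 3>3, total = 6+4 = 10
m=3,k=4: not 3>4, total = 10+4 = 14
m=4,k=0: 4>0, total = 14+4 = 18
m=4,k=1: 4>1, total = 18+3 = 21
m=4,k=2: 4>2, total = 21+2 = 23
m=4,k=3: 4>3, total = 23+1 = 24
m=4,k=4: not 4>4, total = 24+4 = 28
m=4,k=5: not 4>5, total = 28+4 = 32
m=5,k=0: 5>0, total = 32+5 = 37
m=5,k=1: 5>1, total = 37+4 = 41
m=5,k=2: 5>2, total = 41+3 = 44
m=5,k=3: 5>3, total = 44+2 = 46
m=5,k=4: 5>4, total = 46+1 = 47
m=5,k=5: not 5>5, total = 47+4 = 51
m=5,k=6: not 5>6, total = 51+4 = 55

55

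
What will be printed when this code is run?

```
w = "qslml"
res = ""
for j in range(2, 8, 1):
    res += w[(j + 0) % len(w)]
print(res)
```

j=2: add w[2]='l' → 'l'
j=3: add w[3]='m' → 'lm'
j=4: add w[4]='l' → 'lml'
j=5: add w[0]='q' → 'lmlq'
j=6: add w[1]='s' → 'lmlqs'
j=7: add w[2]='l' → 'lmlqsl'

lmlqsl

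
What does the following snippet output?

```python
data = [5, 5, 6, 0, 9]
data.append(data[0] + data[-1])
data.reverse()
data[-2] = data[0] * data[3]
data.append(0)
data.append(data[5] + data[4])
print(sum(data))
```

append data[0]+data[-1] = 5+9 = 14 → [5, 5, 6, 0, 9, 14]
reverse → [14, 9, 0, 6, 5, 5]
data[-2] = data[0]*data[3] = 14*6 = 84 → [14, 9, 0, 6, 84, 5]
append 0 → [14, 9, 0, 6, 84, 5, 0]
append data[5]+data[4] = 5+84 = 89 → [14, 9, 0, 6, 84, 5, 0, 89]
sum = 207

207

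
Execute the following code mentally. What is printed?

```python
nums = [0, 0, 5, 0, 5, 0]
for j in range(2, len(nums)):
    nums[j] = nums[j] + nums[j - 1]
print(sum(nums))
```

j=2: nums[2] = 5+0 = 5 → [0, 0, 5, 0, 5, 0]
j=3: nums[3] = 0+5 = 5 → [0, 0, 5, 5, 5, 0]
j=4: nums[4] = 5+5 = 10 → [0, 0, 5, 5, 10, 0]
j=5: nums[5] = 0+10 = 10 → [0, 0, 5, 5, 10, 10]
sum = 30

30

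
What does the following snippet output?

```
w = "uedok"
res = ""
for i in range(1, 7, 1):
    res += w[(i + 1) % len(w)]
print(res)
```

i=1: add w[2]='d' → 'd'
i=2: add w[3]='o' → 'do'
i=3: add w[4]='k' → 'dok'
i=4: add w[0]='u' → 'doku'
i=5: add w[1]='e' → 'dokue'
i=6: add w[2]='d' → 'dokued'

dokued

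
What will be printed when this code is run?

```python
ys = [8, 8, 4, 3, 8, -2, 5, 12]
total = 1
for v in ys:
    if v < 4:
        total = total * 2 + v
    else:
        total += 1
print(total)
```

v=8: not <4, total = 1+1 = 2
v=8: not <4, total = 2+1 = 3
v=4: not <4, total = 3+1 = 4
v=3: <4, total = 4*2+3 = 11
v=8: not <4, total = 11+1 = 12
v=-2: <4, total = 12*2+(-2) = 22
v=5: not <4, total = 22+1 = 23
v=12: not <4, total = 23+1 = 24

24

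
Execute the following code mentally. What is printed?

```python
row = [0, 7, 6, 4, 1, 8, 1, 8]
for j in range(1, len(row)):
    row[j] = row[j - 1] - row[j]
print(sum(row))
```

-143

j=1: row[1] = 0-7 = -7 → [0, -7, 6, 4, 1, 8, 1, 8]
j=2: row[2] = (-7)-6 = -13 → [0, -7, -13, 4, 1, 8, 1, 8]
j=3: row[3] = (-13)-4 = -17 → [0, -7, -13, -17, 1, 8, 1, 8]
j=4: row[4] = (-17)-1 = -18 → [0, -7, -13, -17, -18, 8, 1, 8]
j=5: row[5] = (-18)-8 = -26 → [0, -7, -13, -17, -18, -26, 1, 8]
j=6: row[6] = (-26)-1 = -27 → [0, -7, -13, -17, -18, -26, -27, 8]
j=7: row[7] = (-27)-8 = -35 → [0, -7, -13, -17, -18, -26, -27, -35]
sum = -143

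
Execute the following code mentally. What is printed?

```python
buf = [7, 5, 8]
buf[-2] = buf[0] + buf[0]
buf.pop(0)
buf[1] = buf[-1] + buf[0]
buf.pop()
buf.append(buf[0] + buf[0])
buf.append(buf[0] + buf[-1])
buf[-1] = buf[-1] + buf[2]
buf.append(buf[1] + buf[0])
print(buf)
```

buf[-2] = buf[0]+buf[0] = 7+7 = 14 → [7, 14, 8]
pop(0) removes 7 → [14, 8]
buf[1] = buf[-1]+buf[0] = 8+14 = 22 → [14, 22]
pop() removes 22 → [14]
append buf[0]+buf[0] = 14+14 = 28 → [14, 28]
append buf[0]+buf[-1] = 14+28 = 42 → [14, 28, 42]
buf[-1] = buf[-1]+buf[2] = 42+42 = 84 → [14, 28, 84]
append buf[1]+buf[0] = 28+14 = 42 → [14, 28, 84, 42]

[14, 28, 84, 42]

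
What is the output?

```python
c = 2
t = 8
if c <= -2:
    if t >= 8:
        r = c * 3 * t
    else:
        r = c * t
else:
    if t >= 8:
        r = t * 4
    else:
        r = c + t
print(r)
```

32

c=2, t=8
c <= -2 is False; t >= 8 is True
→ r = t * 4 = 32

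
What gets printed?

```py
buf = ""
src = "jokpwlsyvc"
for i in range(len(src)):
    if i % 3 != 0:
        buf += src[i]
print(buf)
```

i=0: skip
i=1: add 'o' → 'o'
i=2: add 'k' → 'ok'
i=3: skip
i=4: add 'w' → 'okw'
i=5: add 'l' → 'okwl'
i=6: skip
i=7: add 'y' → 'okwly'
i=8: add 'v' → 'okwlyv'
i=9: skip

okwlyv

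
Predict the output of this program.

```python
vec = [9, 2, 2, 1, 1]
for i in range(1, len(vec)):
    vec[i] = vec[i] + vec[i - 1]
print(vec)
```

[9, 11, 13, 14, 15]

i=1: vec[1] = 2+9 = 11 → [9, 11, 2, 1, 1]
i=2: vec[2] = 2+11 = 13 → [9, 11, 13, 1, 1]
i=3: vec[3] = 1+13 = 14 → [9, 11, 13, 14, 1]
i=4: vec[4] = 1+14 = 15 → [9, 11, 13, 14, 15]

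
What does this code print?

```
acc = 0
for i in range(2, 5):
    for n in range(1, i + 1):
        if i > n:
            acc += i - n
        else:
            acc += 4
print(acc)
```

22

i=2,n=1: 2>1, acc = 0+1 = 1
i=2,n=2: not 2>2, acc = 1+4 = 5
i=3,n=1: 3>1, acc = 5+2 = 7
i=3,n=2: 3>2, acc = 7+1 = 8
i=3,n=3: not 3>3, acc = 8+4 = 12
i=4,n=1: 4>1, acc = 12+3 = 15
i=4,n=2: 4>2, acc = 15+2 = 17
i=4,n=3: 4>3, acc = 17+1 = 18
i=4,n=4: not 4>4, acc = 18+4 = 22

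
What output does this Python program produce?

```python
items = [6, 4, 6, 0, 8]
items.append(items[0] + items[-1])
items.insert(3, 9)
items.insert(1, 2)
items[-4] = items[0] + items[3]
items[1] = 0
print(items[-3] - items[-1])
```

-14

append items[0]+items[-1] = 6+8 = 14 → [6, 4, 6, 0, 8, 14]
insert 9 at 3 → [6, 4, 6, 9, 0, 8, 14]
insert 2 at 1 → [6, 2, 4, 6, 9, 0, 8, 14]
items[-4] = items[0]+items[3] = 6+6 = 12 → [6, 2, 4, 6, 12, 0, 8, 14]
items[1] = 0 → [6, 0, 4, 6, 12, 0, 8, 14]
items[-3]-items[-1] = 0-14 = -14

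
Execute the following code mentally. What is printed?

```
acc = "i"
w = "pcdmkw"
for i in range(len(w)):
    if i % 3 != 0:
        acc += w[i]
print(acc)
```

i=0: skip
i=1: add 'c' → 'ic'
i=2: add 'd' → 'icd'
i=3: skip
i=4: add 'k' → 'icdk'
i=5: add 'w' → 'icdkw'

icdkw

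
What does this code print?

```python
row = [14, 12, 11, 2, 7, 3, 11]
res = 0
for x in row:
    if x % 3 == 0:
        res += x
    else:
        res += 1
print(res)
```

x=14: not %3==0, res = 0+1 = 1
x=12: %3==0, res = 1+12 = 13
x=11: not %3==0, res = 13+1 = 14
x=2: not %3==0, res = 14+1 = 15
x=7: not %3==0, res = 15+1 = 16
x=3: %3==0, res = 16+3 = 19
x=11: not %3==0, res = 19+1 = 20

20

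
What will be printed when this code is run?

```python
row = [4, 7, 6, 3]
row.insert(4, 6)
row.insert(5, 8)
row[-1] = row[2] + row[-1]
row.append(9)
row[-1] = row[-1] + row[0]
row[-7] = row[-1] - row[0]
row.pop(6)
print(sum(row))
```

insert 6 at 4 → [4, 7, 6, 3, 6]
insert 8 at 5 → [4, 7, 6, 3, 6, 8]
row[-1] = row[2]+row[-1] = 6+8 = 14 → [4, 7, 6, 3, 6, 14]
append 9 → [4, 7, 6, 3, 6, 14, 9]
row[-1] = row[-1]+row[0] = 9+4 = 13 → [4, 7, 6, 3, 6, 14, 13]
row[-7] = row[-1]-row[0] = 13-4 = 9 → [9, 7, 6, 3, 6, 14, 13]
pop(6) removes 13 → [9, 7, 6, 3, 6, 14]
sum = 45

45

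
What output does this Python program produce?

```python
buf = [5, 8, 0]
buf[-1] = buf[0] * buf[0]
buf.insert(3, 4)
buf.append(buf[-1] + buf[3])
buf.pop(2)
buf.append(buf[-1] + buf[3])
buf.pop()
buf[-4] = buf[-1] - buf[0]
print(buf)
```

[3, 8, 4, 8]

buf[-1] = buf[0]*buf[0] = 5*5 = 25 → [5, 8, 25]
insert 4 at 3 → [5, 8, 25, 4]
append buf[-1]+buf[3] = 4+4 = 8 → [5, 8, 25, 4, 8]
pop(2) removes 25 → [5, 8, 4, 8]
append buf[-1]+buf[3] = 8+8 = 16 → [5, 8, 4, 8, 16]
pop() removes 16 → [5, 8, 4, 8]
buf[-4] = buf[-1]-buf[0] = 8-5 = 3 → [3, 8, 4, 8]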